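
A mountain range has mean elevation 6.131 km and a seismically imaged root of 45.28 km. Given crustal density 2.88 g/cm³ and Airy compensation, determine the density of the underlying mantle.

Airy balance: ρ_c h = (ρ_m − ρ_c) r → ρ_m = ρ_c (1 + h/r).
ρ_m = 2.88 × (1 + 6.131 km/45.28 km) = 3.27 g/cm³.

3.27 g/cm³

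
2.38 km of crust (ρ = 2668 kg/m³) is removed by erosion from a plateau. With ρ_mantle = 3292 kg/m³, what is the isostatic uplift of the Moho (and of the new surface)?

1.93 km

Unloading: uplift u = e ρ_c/ρ_m = 2.38 km × 2668/3292 = 1.93 km.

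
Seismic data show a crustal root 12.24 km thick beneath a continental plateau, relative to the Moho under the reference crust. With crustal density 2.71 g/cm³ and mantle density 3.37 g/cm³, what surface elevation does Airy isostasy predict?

2.98 km

For local isostatic compensation: ρ_c h = (ρ_m − ρ_c) r.
h = r (ρ_m − ρ_c) / ρ_c = 12.24 km × (3.37 − 2.71) / 2.71 = 2.98 km.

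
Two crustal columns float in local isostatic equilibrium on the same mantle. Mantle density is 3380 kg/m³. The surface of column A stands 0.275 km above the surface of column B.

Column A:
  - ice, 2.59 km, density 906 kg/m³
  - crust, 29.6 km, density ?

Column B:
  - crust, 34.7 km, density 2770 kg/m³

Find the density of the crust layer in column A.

Take the compensation level at the base of the deeper column (depth z_c below the surface of column A) and equate Σ ρ_i t_i down to z_c; mantle fills any gap and the z_c terms cancel.
Column A: 2.59×906 + 29.6×ρ + (z_c − 32.19)×3380
Column B: 0.275×0 + 34.7×2770 + (z_c − 0.275 − 34.7)×3380
The z_c×3380 term appears on both sides and cancels. Collect the known terms of each column as K = Σ(ρt)_known − 3380 × (depth of known layers): K_A = 2346.54 − 3380×32.19 = −106455.66; K_B = 96119 − 3380×(0.275 + 34.7) = −22096.5.
Balance: K_A + 29.6×ρ = K_B, so ρ = (K_B − K_A)/29.6 = 84359.2/29.6 = 2850 kg/m³.

2850 kg/m³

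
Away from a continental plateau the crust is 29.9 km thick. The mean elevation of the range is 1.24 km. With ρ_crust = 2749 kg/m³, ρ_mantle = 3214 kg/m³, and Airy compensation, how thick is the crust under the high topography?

38.5 km

Root depth r = h ρ_c / (ρ_m − ρ_c) = 1.24 km × 2749 / 465 = 7.331 km.
Total thickness = T + h + r = 29.9 km + 1.24 km + 7.331 km = 38.5 km.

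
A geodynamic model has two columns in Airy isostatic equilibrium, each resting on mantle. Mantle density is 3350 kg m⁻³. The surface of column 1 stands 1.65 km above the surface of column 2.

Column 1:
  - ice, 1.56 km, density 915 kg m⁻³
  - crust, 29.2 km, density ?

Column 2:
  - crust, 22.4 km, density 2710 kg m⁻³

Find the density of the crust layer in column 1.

Take the compensation level at the base of the deeper column (depth z_c below the surface of column 1) and equate Σ ρ_i t_i down to z_c; mantle fills any gap and the z_c terms cancel.
Column 1: 1.56×915 + 29.2×ρ + (z_c − 30.76)×3350
Column 2: 1.65×0 + 22.4×2710 + (z_c − 1.65 − 22.4)×3350
The z_c×3350 term appears on both sides and cancels. Collect the known terms of each column as K = Σ(ρt)_known − 3350 × (depth of known layers): K_1 = 1427.4 − 3350×30.76 = −101618.6; K_2 = 60704 − 3350×(1.65 + 22.4) = −19863.5.
Balance: K_1 + 29.2×ρ = K_2, so ρ = (K_2 − K_1)/29.2 = 81755.1/29.2 = 2800 kg m⁻³.

2800 kg m⁻³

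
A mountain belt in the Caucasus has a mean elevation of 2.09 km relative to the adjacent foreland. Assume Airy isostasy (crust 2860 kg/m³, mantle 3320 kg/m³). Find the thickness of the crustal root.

Equating mass per unit area of the two columns: the weight of the topography is balanced by the buoyancy of the root, ρ_c h = (ρ_m − ρ_c) r.
r = h · ρ_c / (ρ_m − ρ_c) = 2.09 km × 2860 / (3320 − 2860) = 13 km.

13 km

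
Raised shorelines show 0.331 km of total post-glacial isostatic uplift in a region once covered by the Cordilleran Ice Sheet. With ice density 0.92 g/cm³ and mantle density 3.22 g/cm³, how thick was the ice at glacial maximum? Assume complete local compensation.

u = t ρ_ice/ρ_m → t = u ρ_m/ρ_ice = 0.331 km × 3.22/0.92 = 1.16 km.

1.16 km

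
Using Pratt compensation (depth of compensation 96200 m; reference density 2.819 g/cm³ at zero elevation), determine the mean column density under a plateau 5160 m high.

Pratt balance: ρ_ref D = ρ (D + h).
ρ = ρ_ref D/(D + h) = 2.819 × 96200 m/(96200 m + 5160 m) = 2.68 g/cm³.

2.68 g/cm³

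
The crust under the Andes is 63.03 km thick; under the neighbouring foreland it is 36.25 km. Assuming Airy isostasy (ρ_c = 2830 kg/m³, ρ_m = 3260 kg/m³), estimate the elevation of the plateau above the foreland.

Excess crust Δ = 63.03 km − 36.25 km = 26.78 km, split between elevation h and root r with h + r = Δ.
Airy balance ρ_c h = (ρ_m − ρ_c) r gives r = h ρ_c/(ρ_m − ρ_c), so h (1 + ρ_c/(ρ_m − ρ_c)) = Δ, i.e. h = Δ (ρ_m − ρ_c)/ρ_m.
h = 26.78 km × 430/3260 = 3.53 km.

3.53 km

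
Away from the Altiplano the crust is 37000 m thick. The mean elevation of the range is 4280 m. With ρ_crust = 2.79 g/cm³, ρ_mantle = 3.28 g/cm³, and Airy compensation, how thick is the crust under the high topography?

65600 m

Root depth r = h ρ_c / (ρ_m − ρ_c) = 4280 m × 2.79 / 0.49 = 24370 m.
Total thickness = T + h + r = 37000 m + 4280 m + 24370 m = 65600 m.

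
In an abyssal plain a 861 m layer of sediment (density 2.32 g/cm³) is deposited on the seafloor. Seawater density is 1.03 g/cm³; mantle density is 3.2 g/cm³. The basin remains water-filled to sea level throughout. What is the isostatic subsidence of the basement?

Submarine loading: the sediment displaces seawater, and the subsidence is in turn flooded, so s (ρ_m − ρ_w) = t (ρ_sed − ρ_w).
s = 861 m × (2.32 − 1.03) / (3.2 − 1.03) = 512 m.

512 m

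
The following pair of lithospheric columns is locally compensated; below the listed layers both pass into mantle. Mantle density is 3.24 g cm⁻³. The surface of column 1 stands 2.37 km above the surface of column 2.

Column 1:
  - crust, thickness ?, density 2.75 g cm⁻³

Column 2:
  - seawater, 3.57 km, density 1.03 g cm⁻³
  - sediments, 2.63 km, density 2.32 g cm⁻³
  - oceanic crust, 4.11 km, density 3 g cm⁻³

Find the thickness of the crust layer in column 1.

38.7 km

Take the compensation level at the base of the deeper column (depth z_c below the surface of column 1) and equate Σ ρ_i t_i down to z_c; mantle fills any gap and the z_c terms cancel.
Column 1: x×2.75 + (z_c − 0 − x)×3.24
Column 2: 2.37×0 + 3.57×1.03 + 2.63×2.32 + 4.11×3 + (z_c − 2.37 − 10.31)×3.24
The z_c×3.24 term appears on both sides and cancels. Collect the known terms of each column as K = Σ(ρt)_known − 3.24 × (depth of known layers): K_1 = 0 − 3.24×0 = 0; K_2 = 22.1087 − 3.24×(2.37 + 10.31) = −18.9745.
Balance: K_1 − x×(3.24 − 2.75) = K_2, so x = (K_1 − K_2)/(3.24 − 2.75) = 18.9745/0.49 = 38.7 km.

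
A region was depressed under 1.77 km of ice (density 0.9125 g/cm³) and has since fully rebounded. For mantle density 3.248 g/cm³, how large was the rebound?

Removing the load lets mantle flow back in; uplift u satisfies ρ_ice t = ρ_m u.
u = t ρ_ice/ρ_m = 1.77 km × 0.9125/3.248 = 0.497 km.

0.497 km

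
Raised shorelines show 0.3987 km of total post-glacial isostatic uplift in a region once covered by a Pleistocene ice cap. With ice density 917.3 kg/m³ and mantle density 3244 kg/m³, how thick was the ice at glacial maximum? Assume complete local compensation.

1.41 km

u = t ρ_ice/ρ_m → t = u ρ_m/ρ_ice = 0.3987 km × 3244/917.3 = 1.41 km.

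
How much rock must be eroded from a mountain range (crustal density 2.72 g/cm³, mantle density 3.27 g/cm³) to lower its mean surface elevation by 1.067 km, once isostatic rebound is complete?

Net drop Δ = e − u = e − e ρ_c/ρ_m = e (ρ_m − ρ_c)/ρ_m.
e = Δ ρ_m/(ρ_m − ρ_c) = 1.067 km × 3.27/0.55 = 6.34 km.

6.34 km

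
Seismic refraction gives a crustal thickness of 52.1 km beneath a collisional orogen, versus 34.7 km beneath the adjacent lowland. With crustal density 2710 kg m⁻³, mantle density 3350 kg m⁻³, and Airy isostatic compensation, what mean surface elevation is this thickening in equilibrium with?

3.32 km

Excess crust Δ = 52.1 km − 34.7 km = 17.4 km, split between elevation h and root r with h + r = Δ.
Airy balance ρ_c h = (ρ_m − ρ_c) r gives r = h ρ_c/(ρ_m − ρ_c), so h (1 + ρ_c/(ρ_m − ρ_c)) = Δ, i.e. h = Δ (ρ_m − ρ_c)/ρ_m.
h = 17.4 km × 640/3350 = 3.32 km.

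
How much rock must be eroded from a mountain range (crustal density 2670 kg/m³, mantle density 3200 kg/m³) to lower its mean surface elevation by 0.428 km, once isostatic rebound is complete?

2.58 km

Net drop Δ = e − u = e − e ρ_c/ρ_m = e (ρ_m − ρ_c)/ρ_m.
e = Δ ρ_m/(ρ_m − ρ_c) = 0.428 km × 3200/530 = 2.58 km.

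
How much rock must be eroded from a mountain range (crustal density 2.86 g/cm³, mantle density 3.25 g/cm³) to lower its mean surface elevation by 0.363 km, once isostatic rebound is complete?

Net drop Δ = e − u = e − e ρ_c/ρ_m = e (ρ_m − ρ_c)/ρ_m.
e = Δ ρ_m/(ρ_m − ρ_c) = 0.363 km × 3.25/0.39 = 3.02 km.

3.02 km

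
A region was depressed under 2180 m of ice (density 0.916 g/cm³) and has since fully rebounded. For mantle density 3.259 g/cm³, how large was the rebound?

Removing the load lets mantle flow back in; uplift u satisfies ρ_ice t = ρ_m u.
u = t ρ_ice/ρ_m = 2180 m × 0.916/3.259 = 613 m.

613 m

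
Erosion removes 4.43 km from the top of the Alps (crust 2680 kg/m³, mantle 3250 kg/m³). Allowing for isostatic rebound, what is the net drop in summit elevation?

0.777 km

Rebound u = e ρ_c/ρ_m = 4.43 km × 2680/3250 = 3.653 km.
Net surface drop = e − u = 4.43 km − 3.653 km = e (ρ_m − ρ_c)/ρ_m = 0.777 km.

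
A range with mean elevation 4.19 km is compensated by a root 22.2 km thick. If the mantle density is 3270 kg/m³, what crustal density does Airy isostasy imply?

ρ_c h = (ρ_m − ρ_c) r → ρ_c (h + r) = ρ_m r → ρ_c = ρ_m r / (h + r).
ρ_c = 3270 × 22.2 km / (4.19 km + 22.2 km) = 2750 kg/m³.

2750 kg/m³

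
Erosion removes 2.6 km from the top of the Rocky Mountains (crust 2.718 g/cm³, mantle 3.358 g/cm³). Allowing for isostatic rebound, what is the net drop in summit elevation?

0.496 km

Rebound u = e ρ_c/ρ_m = 2.6 km × 2.718/3.358 = 2.104 km.
Net surface drop = e − u = 2.6 km − 2.104 km = e (ρ_m − ρ_c)/ρ_m = 0.496 km.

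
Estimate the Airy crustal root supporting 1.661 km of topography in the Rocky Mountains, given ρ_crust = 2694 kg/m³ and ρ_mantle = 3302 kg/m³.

In Airy isostatic equilibrium: the weight of the topography is balanced by the buoyancy of the root, ρ_c h = (ρ_m − ρ_c) r.
r = h · ρ_c / (ρ_m − ρ_c) = 1.661 km × 2694 / (3302 − 2694) = 7.36 km.

7.36 km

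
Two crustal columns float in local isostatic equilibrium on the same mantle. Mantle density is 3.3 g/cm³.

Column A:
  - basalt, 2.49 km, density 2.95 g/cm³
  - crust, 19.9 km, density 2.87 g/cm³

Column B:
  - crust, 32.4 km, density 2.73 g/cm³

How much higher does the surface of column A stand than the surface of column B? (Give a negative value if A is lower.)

For any compensation level in the mantle, the mantle terms cancel and isostasy reduces to e = (Σt_A − Σt_B) − (Σ(ρt)_A − Σ(ρt)_B) / ρ_m.
Σt_A = 22.39 km; Σt_B = 32.4 km; Σ(ρt)_A = 64.4585; Σ(ρt)_B = 88.452 (in km·g/cm³).
e = (22.39 − 32.4) − (64.4585 − 88.452) / 3.3 = −2.74 km.

−2.74 km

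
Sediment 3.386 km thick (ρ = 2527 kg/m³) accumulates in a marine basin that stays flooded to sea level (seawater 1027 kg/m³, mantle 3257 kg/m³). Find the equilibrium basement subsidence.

Submarine loading: the sediment displaces seawater, and the subsidence is in turn flooded, so s (ρ_m − ρ_w) = t (ρ_sed − ρ_w).
s = 3.386 km × (2527 − 1027) / (3257 − 1027) = 2.28 km.

2.28 km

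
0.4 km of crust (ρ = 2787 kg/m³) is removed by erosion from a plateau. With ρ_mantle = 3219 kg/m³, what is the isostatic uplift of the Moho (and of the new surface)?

Unloading: uplift u = e ρ_c/ρ_m = 0.4 km × 2787/3219 = 0.346 km.

0.346 km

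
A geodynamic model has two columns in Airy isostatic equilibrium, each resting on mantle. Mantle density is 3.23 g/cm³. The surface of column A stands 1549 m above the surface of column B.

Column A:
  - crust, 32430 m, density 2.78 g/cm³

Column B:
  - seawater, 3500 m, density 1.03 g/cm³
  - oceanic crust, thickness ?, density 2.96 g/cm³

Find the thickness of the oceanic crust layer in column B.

7000 m

Take the compensation level at the base of the deeper column (depth z_c below the surface of column A) and equate Σ ρ_i t_i down to z_c; mantle fills any gap and the z_c terms cancel.
Column A: 32430×2.78 + (z_c − 32430)×3.23
Column B: 1549×0 + 3500×1.03 + x×2.96 + (z_c − 1549 − 3500 − x)×3.23
The z_c×3.23 term appears on both sides and cancels. Collect the known terms of each column as K = Σ(ρt)_known − 3.23 × (depth of known layers): K_A = 90155.4 − 3.23×32430 = −14593.5; K_B = 3605 − 3.23×(1549 + 3500) = −12703.27.
Balance: K_A = K_B − x×(3.23 − 2.96), so x = (K_B − K_A)/(3.23 − 2.96) = 1890.23/0.27 = 7000 m.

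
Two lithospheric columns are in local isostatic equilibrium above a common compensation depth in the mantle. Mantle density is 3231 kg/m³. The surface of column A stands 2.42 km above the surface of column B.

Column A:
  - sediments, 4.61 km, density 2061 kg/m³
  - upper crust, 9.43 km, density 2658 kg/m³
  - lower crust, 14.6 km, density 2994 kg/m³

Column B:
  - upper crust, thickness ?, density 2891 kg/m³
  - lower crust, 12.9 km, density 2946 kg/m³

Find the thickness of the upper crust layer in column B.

8.12 km

Take the compensation level at the base of the deeper column (depth z_c below the surface of column A) and equate Σ ρ_i t_i down to z_c; mantle fills any gap and the z_c terms cancel.
Column A: 4.61×2061 + 9.43×2658 + 14.6×2994 + (z_c − 28.64)×3231
Column B: 2.42×0 + x×2891 + 12.9×2946 + (z_c − 2.42 − 12.9 − x)×3231
The z_c×3231 term appears on both sides and cancels. Collect the known terms of each column as K = Σ(ρt)_known − 3231 × (depth of known layers): K_A = 78278.55 − 3231×28.64 = −14257.29; K_B = 38003.4 − 3231×(2.42 + 12.9) = −11495.52.
Balance: K_A = K_B − x×(3231 − 2891), so x = (K_B − K_A)/(3231 − 2891) = 2761.77/340 = 8.12 km.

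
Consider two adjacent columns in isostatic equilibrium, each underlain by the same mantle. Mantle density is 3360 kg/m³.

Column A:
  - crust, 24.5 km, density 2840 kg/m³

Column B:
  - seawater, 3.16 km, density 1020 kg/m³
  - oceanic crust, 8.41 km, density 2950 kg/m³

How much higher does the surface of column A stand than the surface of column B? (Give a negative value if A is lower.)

0.565 km

For any compensation level in the mantle, the mantle terms cancel and isostasy reduces to e = (Σt_A − Σt_B) − (Σ(ρt)_A − Σ(ρt)_B) / ρ_m.
Σt_A = 24.5 km; Σt_B = 11.57 km; Σ(ρt)_A = 69580; Σ(ρt)_B = 28032.7 (in km·kg/m³).
e = (24.5 − 11.57) − (69580 − 28032.7) / 3360 = 0.565 km.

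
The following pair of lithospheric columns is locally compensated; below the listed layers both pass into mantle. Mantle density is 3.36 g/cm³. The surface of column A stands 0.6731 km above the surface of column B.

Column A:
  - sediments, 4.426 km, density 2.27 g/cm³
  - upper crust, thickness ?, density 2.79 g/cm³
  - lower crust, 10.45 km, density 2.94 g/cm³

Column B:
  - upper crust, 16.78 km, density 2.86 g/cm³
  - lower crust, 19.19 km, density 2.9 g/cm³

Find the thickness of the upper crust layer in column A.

18 km

Take the compensation level at the base of the deeper column (depth z_c below the surface of column A) and equate Σ ρ_i t_i down to z_c; mantle fills any gap and the z_c terms cancel.
Column A: 4.426×2.27 + x×2.79 + 10.45×2.94 + (z_c − 14.876 − x)×3.36
Column B: 0.6731×0 + 16.78×2.86 + 19.19×2.9 + (z_c − 0.6731 − 35.97)×3.36
The z_c×3.36 term appears on both sides and cancels. Collect the known terms of each column as K = Σ(ρt)_known − 3.36 × (depth of known layers): K_A = 40.77002 − 3.36×14.876 = −9.21334; K_B = 103.6418 − 3.36×(0.6731 + 35.97) = −19.479016.
Balance: K_A − x×(3.36 − 2.79) = K_B, so x = (K_A − K_B)/(3.36 − 2.79) = 10.2657/0.57 = 18 km.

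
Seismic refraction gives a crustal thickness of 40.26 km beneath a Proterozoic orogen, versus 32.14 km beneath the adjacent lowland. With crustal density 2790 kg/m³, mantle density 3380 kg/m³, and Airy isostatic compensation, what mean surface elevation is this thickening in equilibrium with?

Excess crust Δ = 40.26 km − 32.14 km = 8.12 km, split between elevation h and root r with h + r = Δ.
Airy balance ρ_c h = (ρ_m − ρ_c) r gives r = h ρ_c/(ρ_m − ρ_c), so h (1 + ρ_c/(ρ_m − ρ_c)) = Δ, i.e. h = Δ (ρ_m − ρ_c)/ρ_m.
h = 8.12 km × 590/3380 = 1.42 km.

1.42 km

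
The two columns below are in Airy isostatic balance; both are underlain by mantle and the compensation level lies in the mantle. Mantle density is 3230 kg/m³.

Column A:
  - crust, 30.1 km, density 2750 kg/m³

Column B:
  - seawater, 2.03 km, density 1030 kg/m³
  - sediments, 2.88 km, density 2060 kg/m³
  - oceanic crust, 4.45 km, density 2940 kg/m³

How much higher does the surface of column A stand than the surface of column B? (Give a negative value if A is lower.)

For any compensation level in the mantle, the mantle terms cancel and isostasy reduces to e = (Σt_A − Σt_B) − (Σ(ρt)_A − Σ(ρt)_B) / ρ_m.
Σt_A = 30.1 km; Σt_B = 9.36 km; Σ(ρt)_A = 82775; Σ(ρt)_B = 21106.7 (in km·kg/m³).
e = (30.1 − 9.36) − (82775 − 21106.7) / 3230 = 1.65 km.

1.65 km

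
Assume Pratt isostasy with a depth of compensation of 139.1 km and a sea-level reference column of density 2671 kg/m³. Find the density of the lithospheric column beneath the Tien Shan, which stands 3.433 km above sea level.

2610 kg/m³

Pratt balance: ρ_ref D = ρ (D + h).
ρ = ρ_ref D/(D + h) = 2671 × 139.1 km/(139.1 km + 3.433 km) = 2610 kg/m³.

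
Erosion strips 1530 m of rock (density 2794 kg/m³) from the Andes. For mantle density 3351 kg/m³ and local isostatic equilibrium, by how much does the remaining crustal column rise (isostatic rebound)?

Unloading: uplift u = e ρ_c/ρ_m = 1530 m × 2794/3351 = 1280 m.

1280 m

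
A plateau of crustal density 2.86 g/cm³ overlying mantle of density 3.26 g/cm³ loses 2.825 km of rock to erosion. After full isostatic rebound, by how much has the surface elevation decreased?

0.347 km

Rebound u = e ρ_c/ρ_m = 2.825 km × 2.86/3.26 = 2.478 km.
Net surface drop = e − u = 2.825 km − 2.478 km = e (ρ_m − ρ_c)/ρ_m = 0.347 km.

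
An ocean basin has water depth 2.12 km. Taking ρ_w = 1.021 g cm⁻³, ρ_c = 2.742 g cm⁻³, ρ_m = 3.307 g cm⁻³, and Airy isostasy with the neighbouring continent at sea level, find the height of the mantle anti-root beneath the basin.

By Archimedes' principle applied to the lithosphere: replacing crust with seawater at the top is compensated by replacing crust with mantle at the base: d (ρ_c − ρ_w) = a (ρ_m − ρ_c).
a = d (ρ_c − ρ_w)/(ρ_m − ρ_c) = 2.12 km × 1.721/0.565 = 6.46 km.

6.46 km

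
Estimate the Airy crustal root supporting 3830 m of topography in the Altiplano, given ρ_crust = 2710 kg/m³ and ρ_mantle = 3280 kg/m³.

By Archimedes' principle applied to the lithosphere: the weight of the topography is balanced by the buoyancy of the root, ρ_c h = (ρ_m − ρ_c) r.
r = h · ρ_c / (ρ_m − ρ_c) = 3830 m × 2710 / (3280 − 2710) = 18200 m.

18200 m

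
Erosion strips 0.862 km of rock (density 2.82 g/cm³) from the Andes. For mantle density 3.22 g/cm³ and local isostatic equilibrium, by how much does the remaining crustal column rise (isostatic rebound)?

0.755 km

Unloading: uplift u = e ρ_c/ρ_m = 0.862 km × 2.82/3.22 = 0.755 km.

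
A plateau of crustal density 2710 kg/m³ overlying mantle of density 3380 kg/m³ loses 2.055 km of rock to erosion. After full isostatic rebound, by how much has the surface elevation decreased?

Rebound u = e ρ_c/ρ_m = 2.055 km × 2710/3380 = 1.648 km.
Net surface drop = e − u = 2.055 km − 1.648 km = e (ρ_m − ρ_c)/ρ_m = 0.407 km.

0.407 km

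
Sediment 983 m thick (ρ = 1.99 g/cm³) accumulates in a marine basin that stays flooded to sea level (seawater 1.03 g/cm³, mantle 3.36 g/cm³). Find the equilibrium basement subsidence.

405 m

Submarine loading: the sediment displaces seawater, and the subsidence is in turn flooded, so s (ρ_m − ρ_w) = t (ρ_sed − ρ_w).
s = 983 m × (1.99 − 1.03) / (3.36 − 1.03) = 405 m.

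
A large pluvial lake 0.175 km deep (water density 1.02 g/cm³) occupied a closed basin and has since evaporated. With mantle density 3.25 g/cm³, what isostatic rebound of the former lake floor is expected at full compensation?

u = d ρ_w/ρ_m = 0.175 km × 1.02/3.25 = 0.0549 km.

0.0549 km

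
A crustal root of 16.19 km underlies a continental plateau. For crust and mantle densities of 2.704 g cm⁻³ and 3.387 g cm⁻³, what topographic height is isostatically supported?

For local isostatic compensation: ρ_c h = (ρ_m − ρ_c) r.
h = r (ρ_m − ρ_c) / ρ_c = 16.19 km × (3.387 − 2.704) / 2.704 = 4.09 km.

4.09 km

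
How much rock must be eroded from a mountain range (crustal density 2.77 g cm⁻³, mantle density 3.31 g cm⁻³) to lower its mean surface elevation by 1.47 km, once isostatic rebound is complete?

9.01 km

Net drop Δ = e − u = e − e ρ_c/ρ_m = e (ρ_m − ρ_c)/ρ_m.
e = Δ ρ_m/(ρ_m − ρ_c) = 1.47 km × 3.31/0.54 = 9.01 km.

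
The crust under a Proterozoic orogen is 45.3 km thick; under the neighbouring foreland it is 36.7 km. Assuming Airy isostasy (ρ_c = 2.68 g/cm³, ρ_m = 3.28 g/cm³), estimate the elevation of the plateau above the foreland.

Excess crust Δ = 45.3 km − 36.7 km = 8.6 km, split between elevation h and root r with h + r = Δ.
Airy balance ρ_c h = (ρ_m − ρ_c) r gives r = h ρ_c/(ρ_m − ρ_c), so h (1 + ρ_c/(ρ_m − ρ_c)) = Δ, i.e. h = Δ (ρ_m − ρ_c)/ρ_m.
h = 8.6 km × 0.6/3.28 = 1.57 km.

1.57 km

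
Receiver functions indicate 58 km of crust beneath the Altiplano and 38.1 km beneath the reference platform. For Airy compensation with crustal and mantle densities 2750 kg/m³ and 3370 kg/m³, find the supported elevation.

3.66 km

Excess crust Δ = 58 km − 38.1 km = 19.9 km, split between elevation h and root r with h + r = Δ.
Airy balance ρ_c h = (ρ_m − ρ_c) r gives r = h ρ_c/(ρ_m − ρ_c), so h (1 + ρ_c/(ρ_m − ρ_c)) = Δ, i.e. h = Δ (ρ_m − ρ_c)/ρ_m.
h = 19.9 km × 620/3370 = 3.66 km.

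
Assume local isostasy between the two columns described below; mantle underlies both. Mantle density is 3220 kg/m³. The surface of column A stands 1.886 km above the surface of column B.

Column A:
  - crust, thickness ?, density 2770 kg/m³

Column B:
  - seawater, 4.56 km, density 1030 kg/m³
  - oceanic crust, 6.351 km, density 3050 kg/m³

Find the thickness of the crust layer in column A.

38.1 km

Take the compensation level at the base of the deeper column (depth z_c below the surface of column A) and equate Σ ρ_i t_i down to z_c; mantle fills any gap and the z_c terms cancel.
Column A: x×2770 + (z_c − 0 − x)×3220
Column B: 1.886×0 + 4.56×1030 + 6.351×3050 + (z_c − 1.886 − 10.911)×3220
The z_c×3220 term appears on both sides and cancels. Collect the known terms of each column as K = Σ(ρt)_known − 3220 × (depth of known layers): K_A = 0 − 3220×0 = 0; K_B = 24067.35 − 3220×(1.886 + 10.911) = −17138.99.
Balance: K_A − x×(3220 − 2770) = K_B, so x = (K_A − K_B)/(3220 − 2770) = 17139/450 = 38.1 km.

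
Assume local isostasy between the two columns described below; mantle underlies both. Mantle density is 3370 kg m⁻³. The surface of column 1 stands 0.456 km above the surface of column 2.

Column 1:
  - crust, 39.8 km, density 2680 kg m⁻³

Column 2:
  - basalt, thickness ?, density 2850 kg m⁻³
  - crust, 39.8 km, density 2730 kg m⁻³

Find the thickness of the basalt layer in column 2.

0.872 km

Take the compensation level at the base of the deeper column (depth z_c below the surface of column 1) and equate Σ ρ_i t_i down to z_c; mantle fills any gap and the z_c terms cancel.
Column 1: 39.8×2680 + (z_c − 39.8)×3370
Column 2: 0.456×0 + x×2850 + 39.8×2730 + (z_c − 0.456 − 39.8 − x)×3370
The z_c×3370 term appears on both sides and cancels. Collect the known terms of each column as K = Σ(ρt)_known − 3370 × (depth of known layers): K_1 = 106664 − 3370×39.8 = −27462; K_2 = 108654 − 3370×(0.456 + 39.8) = −27008.72.
Balance: K_1 = K_2 − x×(3370 − 2850), so x = (K_2 − K_1)/(3370 − 2850) = 453.28/520 = 0.872 km.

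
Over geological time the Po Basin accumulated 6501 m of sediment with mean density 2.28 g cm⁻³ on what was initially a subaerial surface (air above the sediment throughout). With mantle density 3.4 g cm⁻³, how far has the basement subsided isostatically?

4360 m

Subaerial load: s = t ρ_sed / ρ_m = 6501 m × 2.28/3.4 = 4360 m.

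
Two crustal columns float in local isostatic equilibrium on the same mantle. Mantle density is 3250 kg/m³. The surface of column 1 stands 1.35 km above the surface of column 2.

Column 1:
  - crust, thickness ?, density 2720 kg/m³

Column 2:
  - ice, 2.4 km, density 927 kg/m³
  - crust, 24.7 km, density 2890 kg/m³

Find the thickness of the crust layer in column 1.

35.6 km

Take the compensation level at the base of the deeper column (depth z_c below the surface of column 1) and equate Σ ρ_i t_i down to z_c; mantle fills any gap and the z_c terms cancel.
Column 1: x×2720 + (z_c − 0 − x)×3250
Column 2: 1.35×0 + 2.4×927 + 24.7×2890 + (z_c − 1.35 − 27.1)×3250
The z_c×3250 term appears on both sides and cancels. Collect the known terms of each column as K = Σ(ρt)_known − 3250 × (depth of known layers): K_1 = 0 − 3250×0 = 0; K_2 = 73607.8 − 3250×(1.35 + 27.1) = −18854.7.
Balance: K_1 − x×(3250 − 2720) = K_2, so x = (K_1 − K_2)/(3250 − 2720) = 18854.7/530 = 35.6 km.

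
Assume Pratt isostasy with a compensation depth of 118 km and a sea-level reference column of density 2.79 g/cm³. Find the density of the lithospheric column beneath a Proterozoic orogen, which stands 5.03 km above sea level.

Pratt balance: ρ_ref D = ρ (D + h).
ρ = ρ_ref D/(D + h) = 2.79 × 118 km/(118 km + 5.03 km) = 2.68 g/cm³.

2.68 g/cm³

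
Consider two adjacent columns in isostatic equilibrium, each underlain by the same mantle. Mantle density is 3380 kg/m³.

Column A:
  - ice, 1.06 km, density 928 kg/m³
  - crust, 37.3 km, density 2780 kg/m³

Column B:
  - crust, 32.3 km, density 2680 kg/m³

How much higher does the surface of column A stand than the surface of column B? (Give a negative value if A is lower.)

For any compensation level in the mantle, the mantle terms cancel and isostasy reduces to e = (Σt_A − Σt_B) − (Σ(ρt)_A − Σ(ρt)_B) / ρ_m.
Σt_A = 38.36 km; Σt_B = 32.3 km; Σ(ρt)_A = 104677.68; Σ(ρt)_B = 86564 (in km·kg/m³).
e = (38.36 − 32.3) − (104677.68 − 86564) / 3380 = 0.701 km.

0.701 km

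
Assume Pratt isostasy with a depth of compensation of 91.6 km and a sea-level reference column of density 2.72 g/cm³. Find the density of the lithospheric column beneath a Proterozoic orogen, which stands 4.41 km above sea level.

Pratt balance: ρ_ref D = ρ (D + h).
ρ = ρ_ref D/(D + h) = 2.72 × 91.6 km/(91.6 km + 4.41 km) = 2.6 g/cm³.

2.6 g/cm³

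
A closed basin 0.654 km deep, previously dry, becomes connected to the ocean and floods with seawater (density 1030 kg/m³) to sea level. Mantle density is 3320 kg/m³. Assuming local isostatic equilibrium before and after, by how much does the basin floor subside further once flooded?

0.294 km

After flooding the water column is d + s deep. Its weight must equal the weight of mantle displaced by the extra subsidence s: (d + s) ρ_w = s ρ_m.
s = d ρ_w / (ρ_m − ρ_w) = 0.654 km × 1030/(3320 − 1030) = 0.294 km.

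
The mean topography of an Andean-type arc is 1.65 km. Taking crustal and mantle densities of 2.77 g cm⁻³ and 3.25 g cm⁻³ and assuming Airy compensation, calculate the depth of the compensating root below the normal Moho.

9.52 km

For local isostatic compensation: the weight of the topography is balanced by the buoyancy of the root, ρ_c h = (ρ_m − ρ_c) r.
r = h · ρ_c / (ρ_m − ρ_c) = 1.65 km × 2.77 / (3.25 − 2.77) = 9.52 km.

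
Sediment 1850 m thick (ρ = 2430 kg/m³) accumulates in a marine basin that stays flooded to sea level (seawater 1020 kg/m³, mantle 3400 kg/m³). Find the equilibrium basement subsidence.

1100 m

Submarine loading: the sediment displaces seawater, and the subsidence is in turn flooded, so s (ρ_m − ρ_w) = t (ρ_sed − ρ_w).
s = 1850 m × (2430 − 1020) / (3400 − 1020) = 1100 m.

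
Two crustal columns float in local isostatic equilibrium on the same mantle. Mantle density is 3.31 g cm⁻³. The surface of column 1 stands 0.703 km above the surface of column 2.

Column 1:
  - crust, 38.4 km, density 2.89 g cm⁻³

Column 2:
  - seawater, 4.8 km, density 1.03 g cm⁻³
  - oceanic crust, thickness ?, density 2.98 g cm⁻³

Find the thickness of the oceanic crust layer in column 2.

8.66 km

Take the compensation level at the base of the deeper column (depth z_c below the surface of column 1) and equate Σ ρ_i t_i down to z_c; mantle fills any gap and the z_c terms cancel.
Column 1: 38.4×2.89 + (z_c − 38.4)×3.31
Column 2: 0.703×0 + 4.8×1.03 + x×2.98 + (z_c − 0.703 − 4.8 − x)×3.31
The z_c×3.31 term appears on both sides and cancels. Collect the known terms of each column as K = Σ(ρt)_known − 3.31 × (depth of known layers): K_1 = 110.976 − 3.31×38.4 = −16.128; K_2 = 4.944 − 3.31×(0.703 + 4.8) = −13.27093.
Balance: K_1 = K_2 − x×(3.31 − 2.98), so x = (K_2 − K_1)/(3.31 − 2.98) = 2.85707/0.33 = 8.66 km.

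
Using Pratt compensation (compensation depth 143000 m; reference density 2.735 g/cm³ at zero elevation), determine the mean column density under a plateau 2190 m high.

Pratt balance: ρ_ref D = ρ (D + h).
ρ = ρ_ref D/(D + h) = 2.735 × 143000 m/(143000 m + 2190 m) = 2.69 g/cm³.

2.69 g/cm³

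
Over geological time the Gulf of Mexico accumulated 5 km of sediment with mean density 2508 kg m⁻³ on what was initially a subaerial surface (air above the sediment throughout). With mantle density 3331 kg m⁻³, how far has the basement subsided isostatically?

3.76 km

Subaerial load: s = t ρ_sed / ρ_m = 5 km × 2508/3331 = 3.76 km.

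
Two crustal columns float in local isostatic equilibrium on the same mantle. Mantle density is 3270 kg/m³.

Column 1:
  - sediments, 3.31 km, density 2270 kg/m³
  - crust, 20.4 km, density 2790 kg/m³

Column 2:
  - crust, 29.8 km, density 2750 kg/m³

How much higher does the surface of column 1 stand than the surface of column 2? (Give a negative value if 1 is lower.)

For any compensation level in the mantle, the mantle terms cancel and isostasy reduces to e = (Σt_1 − Σt_2) − (Σ(ρt)_1 − Σ(ρt)_2) / ρ_m.
Σt_1 = 23.71 km; Σt_2 = 29.8 km; Σ(ρt)_1 = 64429.7; Σ(ρt)_2 = 81950 (in km·kg/m³).
e = (23.71 − 29.8) − (64429.7 − 81950) / 3270 = −0.732 km.

−0.732 km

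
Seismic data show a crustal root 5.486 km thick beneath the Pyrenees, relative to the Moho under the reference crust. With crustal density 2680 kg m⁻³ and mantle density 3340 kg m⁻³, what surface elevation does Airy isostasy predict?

1.35 km

By Archimedes' principle applied to the lithosphere: ρ_c h = (ρ_m − ρ_c) r.
h = r (ρ_m − ρ_c) / ρ_c = 5.486 km × (3340 − 2680) / 2680 = 1.35 km.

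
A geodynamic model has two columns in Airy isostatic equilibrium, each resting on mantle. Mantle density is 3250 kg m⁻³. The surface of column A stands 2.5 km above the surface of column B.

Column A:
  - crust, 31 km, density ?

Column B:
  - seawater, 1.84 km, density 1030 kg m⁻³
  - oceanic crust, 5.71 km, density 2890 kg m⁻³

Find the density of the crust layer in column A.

2790 kg m⁻³

Take the compensation level at the base of the deeper column (depth z_c below the surface of column A) and equate Σ ρ_i t_i down to z_c; mantle fills any gap and the z_c terms cancel.
Column A: 31×ρ + (z_c − 31)×3250
Column B: 2.5×0 + 1.84×1030 + 5.71×2890 + (z_c − 2.5 − 7.55)×3250
The z_c×3250 term appears on both sides and cancels. Collect the known terms of each column as K = Σ(ρt)_known − 3250 × (depth of known layers): K_A = 0 − 3250×31 = −100750; K_B = 18397.1 − 3250×(2.5 + 7.55) = −14265.4.
Balance: K_A + 31×ρ = K_B, so ρ = (K_B − K_A)/31 = 86484.6/31 = 2790 kg m⁻³.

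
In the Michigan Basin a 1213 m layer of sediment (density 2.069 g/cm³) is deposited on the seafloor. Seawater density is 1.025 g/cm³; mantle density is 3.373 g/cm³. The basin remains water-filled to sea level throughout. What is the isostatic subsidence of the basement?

Submarine loading: the sediment displaces seawater, and the subsidence is in turn flooded, so s (ρ_m − ρ_w) = t (ρ_sed − ρ_w).
s = 1213 m × (2.069 − 1.025) / (3.373 − 1.025) = 539 m.

539 m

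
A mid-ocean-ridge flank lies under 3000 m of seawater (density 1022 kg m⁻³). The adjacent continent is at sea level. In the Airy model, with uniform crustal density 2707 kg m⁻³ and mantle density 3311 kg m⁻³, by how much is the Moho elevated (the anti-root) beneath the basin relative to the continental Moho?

In Airy isostatic equilibrium: replacing crust with seawater at the top is compensated by replacing crust with mantle at the base: d (ρ_c − ρ_w) = a (ρ_m − ρ_c).
a = d (ρ_c − ρ_w)/(ρ_m − ρ_c) = 3000 m × 1685/604 = 8370 m.

8370 m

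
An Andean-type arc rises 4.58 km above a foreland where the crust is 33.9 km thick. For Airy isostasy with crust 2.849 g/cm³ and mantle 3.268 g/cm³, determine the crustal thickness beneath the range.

69.6 km

Root depth r = h ρ_c / (ρ_m − ρ_c) = 4.58 km × 2.849 / 0.419 = 31.14 km.
Total thickness = T + h + r = 33.9 km + 4.58 km + 31.14 km = 69.6 km.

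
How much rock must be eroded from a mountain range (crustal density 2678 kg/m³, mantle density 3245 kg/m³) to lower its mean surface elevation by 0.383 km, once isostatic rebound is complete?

2.19 km

Net drop Δ = e − u = e − e ρ_c/ρ_m = e (ρ_m − ρ_c)/ρ_m.
e = Δ ρ_m/(ρ_m − ρ_c) = 0.383 km × 3245/567 = 2.19 km.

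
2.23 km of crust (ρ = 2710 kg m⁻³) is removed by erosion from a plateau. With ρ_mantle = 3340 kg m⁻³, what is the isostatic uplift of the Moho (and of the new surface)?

1.81 km

Unloading: uplift u = e ρ_c/ρ_m = 2.23 km × 2710/3340 = 1.81 km.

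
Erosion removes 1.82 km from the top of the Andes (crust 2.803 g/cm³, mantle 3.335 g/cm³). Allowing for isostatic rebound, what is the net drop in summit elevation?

0.29 km

Rebound u = e ρ_c/ρ_m = 1.82 km × 2.803/3.335 = 1.53 km.
Net surface drop = e − u = 1.82 km − 1.53 km = e (ρ_m − ρ_c)/ρ_m = 0.29 km.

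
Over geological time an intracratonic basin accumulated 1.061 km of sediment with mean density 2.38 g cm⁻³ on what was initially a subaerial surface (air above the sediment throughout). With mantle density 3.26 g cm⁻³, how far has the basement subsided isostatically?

0.775 km

Subaerial load: s = t ρ_sed / ρ_m = 1.061 km × 2.38/3.26 = 0.775 km.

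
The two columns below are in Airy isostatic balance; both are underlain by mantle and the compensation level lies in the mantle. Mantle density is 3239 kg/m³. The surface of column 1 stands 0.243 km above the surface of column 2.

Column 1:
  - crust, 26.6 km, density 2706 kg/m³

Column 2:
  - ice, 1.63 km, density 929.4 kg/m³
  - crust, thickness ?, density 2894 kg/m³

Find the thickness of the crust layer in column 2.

27.9 km

Take the compensation level at the base of the deeper column (depth z_c below the surface of column 1) and equate Σ ρ_i t_i down to z_c; mantle fills any gap and the z_c terms cancel.
Column 1: 26.6×2706 + (z_c − 26.6)×3239
Column 2: 0.243×0 + 1.63×929.4 + x×2894 + (z_c − 0.243 − 1.63 − x)×3239
The z_c×3239 term appears on both sides and cancels. Collect the known terms of each column as K = Σ(ρt)_known − 3239 × (depth of known layers): K_1 = 71979.6 − 3239×26.6 = −14177.8; K_2 = 1514.922 − 3239×(0.243 + 1.63) = −4551.725.
Balance: K_1 = K_2 − x×(3239 − 2894), so x = (K_2 − K_1)/(3239 − 2894) = 9626.08/345 = 27.9 km.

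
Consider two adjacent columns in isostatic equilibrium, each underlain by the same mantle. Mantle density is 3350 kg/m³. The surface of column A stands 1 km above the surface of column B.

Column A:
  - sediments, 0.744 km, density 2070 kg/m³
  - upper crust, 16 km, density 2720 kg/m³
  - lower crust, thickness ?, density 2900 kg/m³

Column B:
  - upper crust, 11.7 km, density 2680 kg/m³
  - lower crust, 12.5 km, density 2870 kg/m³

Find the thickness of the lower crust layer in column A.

Take the compensation level at the base of the deeper column (depth z_c below the surface of column A) and equate Σ ρ_i t_i down to z_c; mantle fills any gap and the z_c terms cancel.
Column A: 0.744×2070 + 16×2720 + x×2900 + (z_c − 16.744 − x)×3350
Column B: 1×0 + 11.7×2680 + 12.5×2870 + (z_c − 1 − 24.2)×3350
The z_c×3350 term appears on both sides and cancels. Collect the known terms of each column as K = Σ(ρt)_known − 3350 × (depth of known layers): K_A = 45060.08 − 3350×16.744 = −11032.32; K_B = 67231 − 3350×(1 + 24.2) = −17189.
Balance: K_A − x×(3350 − 2900) = K_B, so x = (K_A − K_B)/(3350 − 2900) = 6156.68/450 = 13.7 km.

13.7 km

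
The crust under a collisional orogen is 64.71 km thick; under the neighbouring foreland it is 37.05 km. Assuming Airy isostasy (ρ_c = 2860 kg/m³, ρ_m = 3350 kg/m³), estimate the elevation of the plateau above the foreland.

Excess crust Δ = 64.71 km − 37.05 km = 27.66 km, split between elevation h and root r with h + r = Δ.
Airy balance ρ_c h = (ρ_m − ρ_c) r gives r = h ρ_c/(ρ_m − ρ_c), so h (1 + ρ_c/(ρ_m − ρ_c)) = Δ, i.e. h = Δ (ρ_m − ρ_c)/ρ_m.
h = 27.66 km × 490/3350 = 4.05 km.

4.05 km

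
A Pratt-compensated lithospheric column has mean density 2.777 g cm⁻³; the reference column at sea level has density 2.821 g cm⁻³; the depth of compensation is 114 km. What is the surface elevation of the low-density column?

ρ_ref D = ρ (D + h) → h = D (ρ_ref − ρ)/ρ.
h = 114 km × (2.821 − 2.777)/2.777 = 1.81 km.

1.81 km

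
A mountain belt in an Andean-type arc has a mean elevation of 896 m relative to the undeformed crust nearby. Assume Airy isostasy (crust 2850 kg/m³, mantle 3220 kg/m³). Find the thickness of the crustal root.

Equating mass per unit area of the two columns: the weight of the topography is balanced by the buoyancy of the root, ρ_c h = (ρ_m − ρ_c) r.
r = h · ρ_c / (ρ_m − ρ_c) = 896 m × 2850 / (3220 − 2850) = 6900 m.

6900 m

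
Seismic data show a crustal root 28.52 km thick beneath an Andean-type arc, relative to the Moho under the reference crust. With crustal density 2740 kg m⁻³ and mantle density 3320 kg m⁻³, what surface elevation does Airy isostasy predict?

Equating mass per unit area of the two columns: ρ_c h = (ρ_m − ρ_c) r.
h = r (ρ_m − ρ_c) / ρ_c = 28.52 km × (3320 − 2740) / 2740 = 6.04 km.

6.04 km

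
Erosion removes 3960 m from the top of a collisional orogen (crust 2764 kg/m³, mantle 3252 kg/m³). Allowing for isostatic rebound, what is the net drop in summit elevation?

Rebound u = e ρ_c/ρ_m = 3960 m × 2764/3252 = 3366 m.
Net surface drop = e − u = 3960 m − 3366 m = e (ρ_m − ρ_c)/ρ_m = 594 m.

594 m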